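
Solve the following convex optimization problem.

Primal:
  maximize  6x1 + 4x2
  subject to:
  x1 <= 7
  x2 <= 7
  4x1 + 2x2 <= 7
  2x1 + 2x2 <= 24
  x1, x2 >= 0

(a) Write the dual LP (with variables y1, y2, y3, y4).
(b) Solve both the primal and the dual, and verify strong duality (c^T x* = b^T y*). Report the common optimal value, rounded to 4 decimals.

The standard primal-dual pair for 'max c^T x s.t. A x <= b, x >= 0' is:
  Dual:  min b^T y  s.t.  A^T y >= c,  y >= 0.

So the dual LP is:
  minimize  7y1 + 7y2 + 7y3 + 24y4
  subject to:
    y1 + 4y3 + 2y4 >= 6
    y2 + 2y3 + 2y4 >= 4
    y1, y2, y3, y4 >= 0

Solving the primal: x* = (0, 3.5).
  primal value c^T x* = 14.
Solving the dual: y* = (0, 0, 2, 0).
  dual value b^T y* = 14.
Strong duality: c^T x* = b^T y*. Confirmed.

14


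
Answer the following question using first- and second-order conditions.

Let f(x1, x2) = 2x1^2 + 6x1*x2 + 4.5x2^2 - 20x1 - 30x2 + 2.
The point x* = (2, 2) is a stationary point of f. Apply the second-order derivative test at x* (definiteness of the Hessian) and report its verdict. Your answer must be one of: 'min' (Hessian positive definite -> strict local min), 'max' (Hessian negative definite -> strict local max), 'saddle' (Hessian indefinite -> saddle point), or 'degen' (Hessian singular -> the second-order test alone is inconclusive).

Compute the Hessian H = grad^2 f:
  H = [[4, 6], [6, 9]]
Verify stationarity: grad f(x*) = H x* + g = (0, 0).
Eigenvalues of H: 0, 13.
H has a zero eigenvalue (singular; positive semidefinite but not definite), so H is neither positive definite, negative definite, nor indefinite. The second-order test alone is inconclusive -> degen.
(Indeed, f is constant along the null direction of H through x*, so x* is not a strict local extremum.)

degen


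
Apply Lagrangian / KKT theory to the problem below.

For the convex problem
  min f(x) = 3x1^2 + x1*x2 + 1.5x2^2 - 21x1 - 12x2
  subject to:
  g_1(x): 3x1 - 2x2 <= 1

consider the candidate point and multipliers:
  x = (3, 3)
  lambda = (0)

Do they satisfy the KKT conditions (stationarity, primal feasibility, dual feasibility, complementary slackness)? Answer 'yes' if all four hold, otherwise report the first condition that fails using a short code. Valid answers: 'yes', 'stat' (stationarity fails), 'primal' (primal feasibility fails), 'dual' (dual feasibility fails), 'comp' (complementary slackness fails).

Gradient of f: grad f(x) = Q x + c = (0, 0)
Constraint values g_i(x) = a_i^T x - b_i:
  g_1((3, 3)) = 2
Stationarity residual: grad f(x) + sum_i lambda_i a_i = (0, 0)
  -> stationarity OK
Primal feasibility (all g_i <= 0): FAILS
Dual feasibility (all lambda_i >= 0): OK
Complementary slackness (lambda_i * g_i(x) = 0 for all i): OK

Verdict: the first failing condition is primal_feasibility -> primal.

primal


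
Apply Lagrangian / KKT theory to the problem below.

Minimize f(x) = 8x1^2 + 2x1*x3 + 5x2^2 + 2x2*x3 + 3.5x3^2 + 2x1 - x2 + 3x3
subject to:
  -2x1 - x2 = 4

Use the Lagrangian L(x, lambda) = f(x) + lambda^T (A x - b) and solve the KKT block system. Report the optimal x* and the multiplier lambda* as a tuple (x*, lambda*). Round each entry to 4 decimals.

Form the Lagrangian:
  L(x, lambda) = (1/2) x^T Q x + c^T x + lambda^T (A x - b)
Stationarity (grad_x L = 0): Q x + c + A^T lambda = 0.
Primal feasibility: A x = b.

This gives the KKT block system:
  [ Q   A^T ] [ x     ]   [-c ]
  [ A    0  ] [ lambda ] = [ b ]

Solving the linear system:
  x*      = (-1.4897, -1.0206, 0.2887)
  lambda* = (-10.6289)
  f(x*)   = 20.7113

x* = (-1.4897, -1.0206, 0.2887), lambda* = (-10.6289)


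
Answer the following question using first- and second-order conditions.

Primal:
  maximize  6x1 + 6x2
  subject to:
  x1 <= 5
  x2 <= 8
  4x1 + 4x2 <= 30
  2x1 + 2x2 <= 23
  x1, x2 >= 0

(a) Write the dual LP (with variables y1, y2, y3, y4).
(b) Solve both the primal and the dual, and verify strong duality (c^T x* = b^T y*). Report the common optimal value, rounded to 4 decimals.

The standard primal-dual pair for 'max c^T x s.t. A x <= b, x >= 0' is:
  Dual:  min b^T y  s.t.  A^T y >= c,  y >= 0.

So the dual LP is:
  minimize  5y1 + 8y2 + 30y3 + 23y4
  subject to:
    y1 + 4y3 + 2y4 >= 6
    y2 + 4y3 + 2y4 >= 6
    y1, y2, y3, y4 >= 0

Solving the primal: x* = (0, 7.5).
  primal value c^T x* = 45.
Solving the dual: y* = (0, 0, 1.5, 0).
  dual value b^T y* = 45.
Strong duality: c^T x* = b^T y*. Confirmed.

45


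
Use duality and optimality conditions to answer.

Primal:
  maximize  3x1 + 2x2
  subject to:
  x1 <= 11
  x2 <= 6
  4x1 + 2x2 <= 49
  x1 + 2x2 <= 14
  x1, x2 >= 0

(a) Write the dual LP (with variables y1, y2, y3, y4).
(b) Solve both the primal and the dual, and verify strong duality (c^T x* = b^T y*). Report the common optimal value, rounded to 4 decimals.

The standard primal-dual pair for 'max c^T x s.t. A x <= b, x >= 0' is:
  Dual:  min b^T y  s.t.  A^T y >= c,  y >= 0.

So the dual LP is:
  minimize  11y1 + 6y2 + 49y3 + 14y4
  subject to:
    y1 + 4y3 + y4 >= 3
    y2 + 2y3 + 2y4 >= 2
    y1, y2, y3, y4 >= 0

Solving the primal: x* = (11, 1.5).
  primal value c^T x* = 36.
Solving the dual: y* = (2, 0, 0, 1).
  dual value b^T y* = 36.
Strong duality: c^T x* = b^T y*. Confirmed.

36


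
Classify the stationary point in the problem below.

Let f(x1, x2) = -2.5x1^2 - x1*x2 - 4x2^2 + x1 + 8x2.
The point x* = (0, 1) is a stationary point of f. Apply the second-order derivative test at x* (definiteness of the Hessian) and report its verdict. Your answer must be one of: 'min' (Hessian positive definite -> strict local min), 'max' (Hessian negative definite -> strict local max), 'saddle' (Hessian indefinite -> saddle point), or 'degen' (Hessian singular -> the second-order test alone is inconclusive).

Compute the Hessian H = grad^2 f:
  H = [[-5, -1], [-1, -8]]
Verify stationarity: grad f(x*) = H x* + g = (0, 0).
Eigenvalues of H: -8.3028, -4.6972.
Both eigenvalues < 0, so H is negative definite -> x* is a strict local max.

max


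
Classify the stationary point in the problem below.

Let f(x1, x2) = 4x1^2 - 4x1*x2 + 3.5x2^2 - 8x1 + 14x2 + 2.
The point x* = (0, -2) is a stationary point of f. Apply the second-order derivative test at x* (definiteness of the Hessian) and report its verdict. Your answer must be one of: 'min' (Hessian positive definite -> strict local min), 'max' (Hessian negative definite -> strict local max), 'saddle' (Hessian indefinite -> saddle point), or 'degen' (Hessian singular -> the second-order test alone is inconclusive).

Compute the Hessian H = grad^2 f:
  H = [[8, -4], [-4, 7]]
Verify stationarity: grad f(x*) = H x* + g = (0, 0).
Eigenvalues of H: 3.4689, 11.5311.
Both eigenvalues > 0, so H is positive definite -> x* is a strict local min.

min


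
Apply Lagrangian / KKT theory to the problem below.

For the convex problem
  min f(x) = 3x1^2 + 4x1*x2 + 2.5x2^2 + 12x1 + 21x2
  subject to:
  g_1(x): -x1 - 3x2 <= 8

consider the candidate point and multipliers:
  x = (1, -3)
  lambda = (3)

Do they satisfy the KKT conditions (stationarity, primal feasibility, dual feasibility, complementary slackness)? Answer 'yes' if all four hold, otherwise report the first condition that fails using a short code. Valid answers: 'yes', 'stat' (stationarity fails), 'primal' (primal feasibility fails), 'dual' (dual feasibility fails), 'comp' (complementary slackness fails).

Gradient of f: grad f(x) = Q x + c = (6, 10)
Constraint values g_i(x) = a_i^T x - b_i:
  g_1((1, -3)) = 0
Stationarity residual: grad f(x) + sum_i lambda_i a_i = (3, 1)
  -> stationarity FAILS
Primal feasibility (all g_i <= 0): OK
Dual feasibility (all lambda_i >= 0): OK
Complementary slackness (lambda_i * g_i(x) = 0 for all i): OK

Verdict: the first failing condition is stationarity -> stat.

stat


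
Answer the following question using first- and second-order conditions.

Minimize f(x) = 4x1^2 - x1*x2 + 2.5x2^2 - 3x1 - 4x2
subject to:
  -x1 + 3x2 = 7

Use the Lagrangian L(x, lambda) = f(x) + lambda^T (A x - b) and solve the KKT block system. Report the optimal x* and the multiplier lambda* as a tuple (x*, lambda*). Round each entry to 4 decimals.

Form the Lagrangian:
  L(x, lambda) = (1/2) x^T Q x + c^T x + lambda^T (A x - b)
Stationarity (grad_x L = 0): Q x + c + A^T lambda = 0.
Primal feasibility: A x = b.

This gives the KKT block system:
  [ Q   A^T ] [ x     ]   [-c ]
  [ A    0  ] [ lambda ] = [ b ]

Solving the linear system:
  x*      = (0.3521, 2.4507)
  lambda* = (-2.6338)
  f(x*)   = 3.7887

x* = (0.3521, 2.4507), lambda* = (-2.6338)


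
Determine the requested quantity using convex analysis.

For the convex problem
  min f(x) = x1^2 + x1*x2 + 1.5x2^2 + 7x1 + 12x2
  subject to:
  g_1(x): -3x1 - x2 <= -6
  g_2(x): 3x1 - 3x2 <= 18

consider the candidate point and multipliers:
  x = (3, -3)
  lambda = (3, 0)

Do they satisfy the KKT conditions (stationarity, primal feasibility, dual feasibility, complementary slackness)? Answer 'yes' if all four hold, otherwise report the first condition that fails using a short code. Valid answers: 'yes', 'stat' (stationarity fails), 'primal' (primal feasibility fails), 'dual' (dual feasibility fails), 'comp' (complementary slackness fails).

Gradient of f: grad f(x) = Q x + c = (10, 6)
Constraint values g_i(x) = a_i^T x - b_i:
  g_1((3, -3)) = 0
  g_2((3, -3)) = 0
Stationarity residual: grad f(x) + sum_i lambda_i a_i = (1, 3)
  -> stationarity FAILS
Primal feasibility (all g_i <= 0): OK
Dual feasibility (all lambda_i >= 0): OK
Complementary slackness (lambda_i * g_i(x) = 0 for all i): OK

Verdict: the first failing condition is stationarity -> stat.

stat


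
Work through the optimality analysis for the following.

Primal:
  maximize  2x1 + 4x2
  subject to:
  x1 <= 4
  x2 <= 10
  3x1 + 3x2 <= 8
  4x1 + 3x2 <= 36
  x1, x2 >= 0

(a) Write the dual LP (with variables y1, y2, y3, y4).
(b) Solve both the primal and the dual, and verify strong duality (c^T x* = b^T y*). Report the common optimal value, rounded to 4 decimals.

The standard primal-dual pair for 'max c^T x s.t. A x <= b, x >= 0' is:
  Dual:  min b^T y  s.t.  A^T y >= c,  y >= 0.

So the dual LP is:
  minimize  4y1 + 10y2 + 8y3 + 36y4
  subject to:
    y1 + 3y3 + 4y4 >= 2
    y2 + 3y3 + 3y4 >= 4
    y1, y2, y3, y4 >= 0

Solving the primal: x* = (0, 2.6667).
  primal value c^T x* = 10.6667.
Solving the dual: y* = (0, 0, 1.3333, 0).
  dual value b^T y* = 10.6667.
Strong duality: c^T x* = b^T y*. Confirmed.

10.6667


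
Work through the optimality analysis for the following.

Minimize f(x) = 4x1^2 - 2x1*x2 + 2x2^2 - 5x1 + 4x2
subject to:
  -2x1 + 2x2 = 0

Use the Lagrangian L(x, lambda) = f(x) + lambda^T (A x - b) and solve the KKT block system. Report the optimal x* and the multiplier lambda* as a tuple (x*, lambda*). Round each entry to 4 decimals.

Form the Lagrangian:
  L(x, lambda) = (1/2) x^T Q x + c^T x + lambda^T (A x - b)
Stationarity (grad_x L = 0): Q x + c + A^T lambda = 0.
Primal feasibility: A x = b.

This gives the KKT block system:
  [ Q   A^T ] [ x     ]   [-c ]
  [ A    0  ] [ lambda ] = [ b ]

Solving the linear system:
  x*      = (0.125, 0.125)
  lambda* = (-2.125)
  f(x*)   = -0.0625

x* = (0.125, 0.125), lambda* = (-2.125)


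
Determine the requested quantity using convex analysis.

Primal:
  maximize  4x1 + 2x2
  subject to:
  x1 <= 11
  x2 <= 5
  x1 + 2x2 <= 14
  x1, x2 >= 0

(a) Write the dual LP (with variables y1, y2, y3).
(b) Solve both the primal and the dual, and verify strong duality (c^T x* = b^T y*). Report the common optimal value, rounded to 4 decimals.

The standard primal-dual pair for 'max c^T x s.t. A x <= b, x >= 0' is:
  Dual:  min b^T y  s.t.  A^T y >= c,  y >= 0.

So the dual LP is:
  minimize  11y1 + 5y2 + 14y3
  subject to:
    y1 + y3 >= 4
    y2 + 2y3 >= 2
    y1, y2, y3 >= 0

Solving the primal: x* = (11, 1.5).
  primal value c^T x* = 47.
Solving the dual: y* = (3, 0, 1).
  dual value b^T y* = 47.
Strong duality: c^T x* = b^T y*. Confirmed.

47


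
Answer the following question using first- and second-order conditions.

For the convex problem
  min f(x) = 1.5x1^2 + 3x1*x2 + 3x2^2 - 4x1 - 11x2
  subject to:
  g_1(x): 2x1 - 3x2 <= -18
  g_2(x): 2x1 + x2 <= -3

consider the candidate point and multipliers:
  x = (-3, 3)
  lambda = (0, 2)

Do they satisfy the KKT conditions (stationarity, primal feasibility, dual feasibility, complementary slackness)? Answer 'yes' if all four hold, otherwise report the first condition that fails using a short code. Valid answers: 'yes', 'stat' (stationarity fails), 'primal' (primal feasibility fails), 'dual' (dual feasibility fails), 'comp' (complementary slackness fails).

Gradient of f: grad f(x) = Q x + c = (-4, -2)
Constraint values g_i(x) = a_i^T x - b_i:
  g_1((-3, 3)) = 3
  g_2((-3, 3)) = 0
Stationarity residual: grad f(x) + sum_i lambda_i a_i = (0, 0)
  -> stationarity OK
Primal feasibility (all g_i <= 0): FAILS
Dual feasibility (all lambda_i >= 0): OK
Complementary slackness (lambda_i * g_i(x) = 0 for all i): OK

Verdict: the first failing condition is primal_feasibility -> primal.

primal


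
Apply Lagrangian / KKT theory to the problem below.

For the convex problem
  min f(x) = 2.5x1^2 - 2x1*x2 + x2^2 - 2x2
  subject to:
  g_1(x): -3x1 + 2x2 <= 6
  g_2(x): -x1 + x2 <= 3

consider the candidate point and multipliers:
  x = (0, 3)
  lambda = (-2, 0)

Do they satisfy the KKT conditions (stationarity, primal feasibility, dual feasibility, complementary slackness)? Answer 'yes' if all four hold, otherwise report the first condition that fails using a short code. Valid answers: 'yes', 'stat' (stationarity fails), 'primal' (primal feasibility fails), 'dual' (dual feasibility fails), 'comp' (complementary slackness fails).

Gradient of f: grad f(x) = Q x + c = (-6, 4)
Constraint values g_i(x) = a_i^T x - b_i:
  g_1((0, 3)) = 0
  g_2((0, 3)) = 0
Stationarity residual: grad f(x) + sum_i lambda_i a_i = (0, 0)
  -> stationarity OK
Primal feasibility (all g_i <= 0): OK
Dual feasibility (all lambda_i >= 0): FAILS
Complementary slackness (lambda_i * g_i(x) = 0 for all i): OK

Verdict: the first failing condition is dual_feasibility -> dual.

dual


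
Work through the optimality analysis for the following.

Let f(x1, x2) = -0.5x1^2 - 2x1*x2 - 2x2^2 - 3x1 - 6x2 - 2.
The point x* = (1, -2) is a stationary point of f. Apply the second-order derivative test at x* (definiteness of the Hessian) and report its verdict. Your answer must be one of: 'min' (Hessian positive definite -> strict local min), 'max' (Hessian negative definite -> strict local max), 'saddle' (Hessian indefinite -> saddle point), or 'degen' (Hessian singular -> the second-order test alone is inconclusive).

Compute the Hessian H = grad^2 f:
  H = [[-1, -2], [-2, -4]]
Verify stationarity: grad f(x*) = H x* + g = (0, 0).
Eigenvalues of H: -5, 0.
H has a zero eigenvalue (singular; negative semidefinite but not definite), so H is neither positive definite, negative definite, nor indefinite. The second-order test alone is inconclusive -> degen.
(Indeed, f is constant along the null direction of H through x*, so x* is not a strict local extremum.)

degen


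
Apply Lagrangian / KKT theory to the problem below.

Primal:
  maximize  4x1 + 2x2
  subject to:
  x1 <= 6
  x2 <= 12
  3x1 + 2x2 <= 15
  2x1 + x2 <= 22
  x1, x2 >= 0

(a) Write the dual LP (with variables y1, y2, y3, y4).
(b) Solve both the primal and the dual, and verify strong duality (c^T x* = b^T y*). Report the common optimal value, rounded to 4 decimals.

The standard primal-dual pair for 'max c^T x s.t. A x <= b, x >= 0' is:
  Dual:  min b^T y  s.t.  A^T y >= c,  y >= 0.

So the dual LP is:
  minimize  6y1 + 12y2 + 15y3 + 22y4
  subject to:
    y1 + 3y3 + 2y4 >= 4
    y2 + 2y3 + y4 >= 2
    y1, y2, y3, y4 >= 0

Solving the primal: x* = (5, 0).
  primal value c^T x* = 20.
Solving the dual: y* = (0, 0, 1.3333, 0).
  dual value b^T y* = 20.
Strong duality: c^T x* = b^T y*. Confirmed.

20


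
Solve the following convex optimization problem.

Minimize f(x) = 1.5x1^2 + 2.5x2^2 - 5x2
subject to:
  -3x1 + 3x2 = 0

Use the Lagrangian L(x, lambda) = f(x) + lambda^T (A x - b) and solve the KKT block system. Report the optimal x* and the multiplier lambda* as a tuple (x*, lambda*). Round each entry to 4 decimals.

Form the Lagrangian:
  L(x, lambda) = (1/2) x^T Q x + c^T x + lambda^T (A x - b)
Stationarity (grad_x L = 0): Q x + c + A^T lambda = 0.
Primal feasibility: A x = b.

This gives the KKT block system:
  [ Q   A^T ] [ x     ]   [-c ]
  [ A    0  ] [ lambda ] = [ b ]

Solving the linear system:
  x*      = (0.625, 0.625)
  lambda* = (0.625)
  f(x*)   = -1.5625

x* = (0.625, 0.625), lambda* = (0.625)


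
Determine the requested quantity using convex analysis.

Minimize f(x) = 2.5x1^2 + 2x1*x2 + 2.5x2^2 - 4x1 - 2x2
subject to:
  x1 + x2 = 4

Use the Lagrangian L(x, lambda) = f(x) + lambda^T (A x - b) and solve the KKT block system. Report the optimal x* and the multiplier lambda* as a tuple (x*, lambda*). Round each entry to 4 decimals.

Form the Lagrangian:
  L(x, lambda) = (1/2) x^T Q x + c^T x + lambda^T (A x - b)
Stationarity (grad_x L = 0): Q x + c + A^T lambda = 0.
Primal feasibility: A x = b.

This gives the KKT block system:
  [ Q   A^T ] [ x     ]   [-c ]
  [ A    0  ] [ lambda ] = [ b ]

Solving the linear system:
  x*      = (2.3333, 1.6667)
  lambda* = (-11)
  f(x*)   = 15.6667

x* = (2.3333, 1.6667), lambda* = (-11)


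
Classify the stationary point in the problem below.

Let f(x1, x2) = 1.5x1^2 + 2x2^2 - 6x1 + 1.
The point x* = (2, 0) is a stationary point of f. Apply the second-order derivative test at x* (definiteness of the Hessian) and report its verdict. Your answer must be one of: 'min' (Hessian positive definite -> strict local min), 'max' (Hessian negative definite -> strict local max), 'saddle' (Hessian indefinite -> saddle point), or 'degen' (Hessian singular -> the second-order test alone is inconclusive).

Compute the Hessian H = grad^2 f:
  H = [[3, 0], [0, 4]]
Verify stationarity: grad f(x*) = H x* + g = (0, 0).
Eigenvalues of H: 3, 4.
Both eigenvalues > 0, so H is positive definite -> x* is a strict local min.

min


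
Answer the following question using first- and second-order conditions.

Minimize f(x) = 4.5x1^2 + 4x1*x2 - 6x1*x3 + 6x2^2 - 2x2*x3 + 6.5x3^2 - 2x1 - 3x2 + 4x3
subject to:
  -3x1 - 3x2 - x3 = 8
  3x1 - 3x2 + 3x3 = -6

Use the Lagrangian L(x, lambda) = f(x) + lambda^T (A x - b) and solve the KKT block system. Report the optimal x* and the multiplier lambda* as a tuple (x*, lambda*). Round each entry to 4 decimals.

Form the Lagrangian:
  L(x, lambda) = (1/2) x^T Q x + c^T x + lambda^T (A x - b)
Stationarity (grad_x L = 0): Q x + c + A^T lambda = 0.
Primal feasibility: A x = b.

This gives the KKT block system:
  [ Q   A^T ] [ x     ]   [-c ]
  [ A    0  ] [ lambda ] = [ b ]

Solving the linear system:
  x*      = (-1.488, -0.756, -1.2679)
  lambda* = (-4.3828, -0.7799)
  f(x*)   = 15.2775

x* = (-1.488, -0.756, -1.2679), lambda* = (-4.3828, -0.7799)


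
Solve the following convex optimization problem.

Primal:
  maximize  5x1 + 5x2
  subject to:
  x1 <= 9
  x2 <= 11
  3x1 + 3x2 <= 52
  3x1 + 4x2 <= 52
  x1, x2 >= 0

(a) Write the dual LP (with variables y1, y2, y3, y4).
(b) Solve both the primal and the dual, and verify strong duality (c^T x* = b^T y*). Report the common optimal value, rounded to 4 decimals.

The standard primal-dual pair for 'max c^T x s.t. A x <= b, x >= 0' is:
  Dual:  min b^T y  s.t.  A^T y >= c,  y >= 0.

So the dual LP is:
  minimize  9y1 + 11y2 + 52y3 + 52y4
  subject to:
    y1 + 3y3 + 3y4 >= 5
    y2 + 3y3 + 4y4 >= 5
    y1, y2, y3, y4 >= 0

Solving the primal: x* = (9, 6.25).
  primal value c^T x* = 76.25.
Solving the dual: y* = (1.25, 0, 0, 1.25).
  dual value b^T y* = 76.25.
Strong duality: c^T x* = b^T y*. Confirmed.

76.25


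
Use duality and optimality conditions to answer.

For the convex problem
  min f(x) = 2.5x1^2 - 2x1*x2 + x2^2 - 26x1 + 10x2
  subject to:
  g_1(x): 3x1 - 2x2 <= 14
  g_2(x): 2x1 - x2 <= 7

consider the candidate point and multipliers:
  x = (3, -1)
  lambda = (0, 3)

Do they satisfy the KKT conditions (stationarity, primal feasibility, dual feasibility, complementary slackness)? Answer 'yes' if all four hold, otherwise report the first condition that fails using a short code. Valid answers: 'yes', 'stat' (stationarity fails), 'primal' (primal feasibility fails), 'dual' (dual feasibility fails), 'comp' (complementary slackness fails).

Gradient of f: grad f(x) = Q x + c = (-9, 2)
Constraint values g_i(x) = a_i^T x - b_i:
  g_1((3, -1)) = -3
  g_2((3, -1)) = 0
Stationarity residual: grad f(x) + sum_i lambda_i a_i = (-3, -1)
  -> stationarity FAILS
Primal feasibility (all g_i <= 0): OK
Dual feasibility (all lambda_i >= 0): OK
Complementary slackness (lambda_i * g_i(x) = 0 for all i): OK

Verdict: the first failing condition is stationarity -> stat.

stat


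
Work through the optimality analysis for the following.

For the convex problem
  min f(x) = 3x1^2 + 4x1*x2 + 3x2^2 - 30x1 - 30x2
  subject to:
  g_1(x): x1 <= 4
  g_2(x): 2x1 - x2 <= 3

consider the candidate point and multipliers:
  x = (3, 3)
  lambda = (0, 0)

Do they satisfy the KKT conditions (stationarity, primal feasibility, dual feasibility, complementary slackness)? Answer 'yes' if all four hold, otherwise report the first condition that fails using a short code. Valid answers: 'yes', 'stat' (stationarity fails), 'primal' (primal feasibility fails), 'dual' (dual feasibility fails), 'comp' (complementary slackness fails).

Gradient of f: grad f(x) = Q x + c = (0, 0)
Constraint values g_i(x) = a_i^T x - b_i:
  g_1((3, 3)) = -1
  g_2((3, 3)) = 0
Stationarity residual: grad f(x) + sum_i lambda_i a_i = (0, 0)
  -> stationarity OK
Primal feasibility (all g_i <= 0): OK
Dual feasibility (all lambda_i >= 0): OK
Complementary slackness (lambda_i * g_i(x) = 0 for all i): OK

Verdict: yes, KKT holds.

yes


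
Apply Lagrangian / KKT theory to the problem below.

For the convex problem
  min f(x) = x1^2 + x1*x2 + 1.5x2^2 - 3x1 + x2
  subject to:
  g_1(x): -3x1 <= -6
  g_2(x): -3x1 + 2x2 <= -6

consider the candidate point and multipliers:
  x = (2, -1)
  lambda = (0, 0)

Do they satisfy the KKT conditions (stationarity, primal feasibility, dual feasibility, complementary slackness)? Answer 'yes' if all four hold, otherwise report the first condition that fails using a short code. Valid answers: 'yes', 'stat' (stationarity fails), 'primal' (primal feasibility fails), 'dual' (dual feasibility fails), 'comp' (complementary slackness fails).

Gradient of f: grad f(x) = Q x + c = (0, 0)
Constraint values g_i(x) = a_i^T x - b_i:
  g_1((2, -1)) = 0
  g_2((2, -1)) = -2
Stationarity residual: grad f(x) + sum_i lambda_i a_i = (0, 0)
  -> stationarity OK
Primal feasibility (all g_i <= 0): OK
Dual feasibility (all lambda_i >= 0): OK
Complementary slackness (lambda_i * g_i(x) = 0 for all i): OK

Verdict: yes, KKT holds.

yes


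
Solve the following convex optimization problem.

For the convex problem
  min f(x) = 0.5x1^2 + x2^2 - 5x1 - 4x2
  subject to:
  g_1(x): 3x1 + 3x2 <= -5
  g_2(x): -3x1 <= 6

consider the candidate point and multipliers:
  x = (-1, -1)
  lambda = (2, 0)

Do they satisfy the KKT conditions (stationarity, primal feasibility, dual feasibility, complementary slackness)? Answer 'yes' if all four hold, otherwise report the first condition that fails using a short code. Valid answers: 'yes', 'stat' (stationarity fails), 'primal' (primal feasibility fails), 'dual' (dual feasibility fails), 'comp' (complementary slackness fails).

Gradient of f: grad f(x) = Q x + c = (-6, -6)
Constraint values g_i(x) = a_i^T x - b_i:
  g_1((-1, -1)) = -1
  g_2((-1, -1)) = -3
Stationarity residual: grad f(x) + sum_i lambda_i a_i = (0, 0)
  -> stationarity OK
Primal feasibility (all g_i <= 0): OK
Dual feasibility (all lambda_i >= 0): OK
Complementary slackness (lambda_i * g_i(x) = 0 for all i): FAILS

Verdict: the first failing condition is complementary_slackness -> comp.

comp


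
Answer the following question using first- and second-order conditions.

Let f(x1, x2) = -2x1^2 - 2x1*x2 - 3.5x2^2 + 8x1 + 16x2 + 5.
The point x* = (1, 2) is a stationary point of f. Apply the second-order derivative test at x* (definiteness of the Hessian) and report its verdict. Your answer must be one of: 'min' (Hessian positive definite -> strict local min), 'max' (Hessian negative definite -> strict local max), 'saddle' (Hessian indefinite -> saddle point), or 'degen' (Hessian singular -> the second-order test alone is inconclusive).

Compute the Hessian H = grad^2 f:
  H = [[-4, -2], [-2, -7]]
Verify stationarity: grad f(x*) = H x* + g = (0, 0).
Eigenvalues of H: -8, -3.
Both eigenvalues < 0, so H is negative definite -> x* is a strict local max.

max


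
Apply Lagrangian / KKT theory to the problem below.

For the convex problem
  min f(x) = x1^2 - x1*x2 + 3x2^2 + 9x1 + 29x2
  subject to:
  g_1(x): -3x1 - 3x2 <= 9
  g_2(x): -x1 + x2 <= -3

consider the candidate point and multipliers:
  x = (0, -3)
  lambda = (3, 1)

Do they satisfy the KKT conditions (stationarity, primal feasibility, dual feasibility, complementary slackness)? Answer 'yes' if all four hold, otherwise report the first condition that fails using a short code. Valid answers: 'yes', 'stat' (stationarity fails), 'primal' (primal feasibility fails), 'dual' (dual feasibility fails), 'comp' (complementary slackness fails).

Gradient of f: grad f(x) = Q x + c = (12, 11)
Constraint values g_i(x) = a_i^T x - b_i:
  g_1((0, -3)) = 0
  g_2((0, -3)) = 0
Stationarity residual: grad f(x) + sum_i lambda_i a_i = (2, 3)
  -> stationarity FAILS
Primal feasibility (all g_i <= 0): OK
Dual feasibility (all lambda_i >= 0): OK
Complementary slackness (lambda_i * g_i(x) = 0 for all i): OK

Verdict: the first failing condition is stationarity -> stat.

stat


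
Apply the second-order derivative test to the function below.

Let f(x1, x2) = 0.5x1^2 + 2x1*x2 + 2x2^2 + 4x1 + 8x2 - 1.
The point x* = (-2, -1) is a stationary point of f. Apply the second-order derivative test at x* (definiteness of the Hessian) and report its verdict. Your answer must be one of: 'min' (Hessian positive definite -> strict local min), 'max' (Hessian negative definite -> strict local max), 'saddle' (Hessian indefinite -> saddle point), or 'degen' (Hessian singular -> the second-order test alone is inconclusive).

Compute the Hessian H = grad^2 f:
  H = [[1, 2], [2, 4]]
Verify stationarity: grad f(x*) = H x* + g = (0, 0).
Eigenvalues of H: 0, 5.
H has a zero eigenvalue (singular; positive semidefinite but not definite), so H is neither positive definite, negative definite, nor indefinite. The second-order test alone is inconclusive -> degen.
(Indeed, f is constant along the null direction of H through x*, so x* is not a strict local extremum.)

degen


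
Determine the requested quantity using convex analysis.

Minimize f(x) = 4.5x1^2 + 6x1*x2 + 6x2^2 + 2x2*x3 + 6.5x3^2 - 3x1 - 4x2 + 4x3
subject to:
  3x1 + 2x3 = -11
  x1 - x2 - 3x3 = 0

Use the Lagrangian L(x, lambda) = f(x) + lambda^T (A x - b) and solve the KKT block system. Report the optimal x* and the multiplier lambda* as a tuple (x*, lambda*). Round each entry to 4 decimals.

Form the Lagrangian:
  L(x, lambda) = (1/2) x^T Q x + c^T x + lambda^T (A x - b)
Stationarity (grad_x L = 0): Q x + c + A^T lambda = 0.
Primal feasibility: A x = b.

This gives the KKT block system:
  [ Q   A^T ] [ x     ]   [-c ]
  [ A    0  ] [ lambda ] = [ b ]

Solving the linear system:
  x*      = (-2.658, 1.8808, -1.513)
  lambda* = (5.3472, -0.4041)
  f(x*)   = 26.6088

x* = (-2.658, 1.8808, -1.513), lambda* = (5.3472, -0.4041)


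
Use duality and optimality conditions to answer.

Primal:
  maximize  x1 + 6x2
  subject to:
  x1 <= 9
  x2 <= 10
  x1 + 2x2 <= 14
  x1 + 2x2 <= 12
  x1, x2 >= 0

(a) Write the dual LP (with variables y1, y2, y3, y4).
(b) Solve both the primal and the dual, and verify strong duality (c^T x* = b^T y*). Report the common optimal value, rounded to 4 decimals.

The standard primal-dual pair for 'max c^T x s.t. A x <= b, x >= 0' is:
  Dual:  min b^T y  s.t.  A^T y >= c,  y >= 0.

So the dual LP is:
  minimize  9y1 + 10y2 + 14y3 + 12y4
  subject to:
    y1 + y3 + y4 >= 1
    y2 + 2y3 + 2y4 >= 6
    y1, y2, y3, y4 >= 0

Solving the primal: x* = (0, 6).
  primal value c^T x* = 36.
Solving the dual: y* = (0, 0, 0, 3).
  dual value b^T y* = 36.
Strong duality: c^T x* = b^T y*. Confirmed.

36


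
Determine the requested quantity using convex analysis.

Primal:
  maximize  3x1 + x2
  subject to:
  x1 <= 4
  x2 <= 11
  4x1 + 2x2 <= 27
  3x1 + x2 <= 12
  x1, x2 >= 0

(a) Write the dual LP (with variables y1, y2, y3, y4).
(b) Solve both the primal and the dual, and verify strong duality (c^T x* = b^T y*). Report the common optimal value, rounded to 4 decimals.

The standard primal-dual pair for 'max c^T x s.t. A x <= b, x >= 0' is:
  Dual:  min b^T y  s.t.  A^T y >= c,  y >= 0.

So the dual LP is:
  minimize  4y1 + 11y2 + 27y3 + 12y4
  subject to:
    y1 + 4y3 + 3y4 >= 3
    y2 + 2y3 + y4 >= 1
    y1, y2, y3, y4 >= 0

Solving the primal: x* = (0.3333, 11).
  primal value c^T x* = 12.
Solving the dual: y* = (0, 0, 0, 1).
  dual value b^T y* = 12.
Strong duality: c^T x* = b^T y*. Confirmed.

12


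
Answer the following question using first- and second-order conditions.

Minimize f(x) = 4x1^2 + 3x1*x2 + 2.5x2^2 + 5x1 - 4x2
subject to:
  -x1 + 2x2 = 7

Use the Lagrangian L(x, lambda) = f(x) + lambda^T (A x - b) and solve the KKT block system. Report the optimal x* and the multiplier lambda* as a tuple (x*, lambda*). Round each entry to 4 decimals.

Form the Lagrangian:
  L(x, lambda) = (1/2) x^T Q x + c^T x + lambda^T (A x - b)
Stationarity (grad_x L = 0): Q x + c + A^T lambda = 0.
Primal feasibility: A x = b.

This gives the KKT block system:
  [ Q   A^T ] [ x     ]   [-c ]
  [ A    0  ] [ lambda ] = [ b ]

Solving the linear system:
  x*      = (-1.8163, 2.5918)
  lambda* = (-1.7551)
  f(x*)   = -3.5816

x* = (-1.8163, 2.5918), lambda* = (-1.7551)


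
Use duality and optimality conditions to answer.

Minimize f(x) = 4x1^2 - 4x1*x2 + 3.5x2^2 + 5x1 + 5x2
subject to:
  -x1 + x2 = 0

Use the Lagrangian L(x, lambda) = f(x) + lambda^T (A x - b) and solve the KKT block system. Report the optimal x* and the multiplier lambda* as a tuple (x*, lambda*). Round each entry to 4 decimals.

Form the Lagrangian:
  L(x, lambda) = (1/2) x^T Q x + c^T x + lambda^T (A x - b)
Stationarity (grad_x L = 0): Q x + c + A^T lambda = 0.
Primal feasibility: A x = b.

This gives the KKT block system:
  [ Q   A^T ] [ x     ]   [-c ]
  [ A    0  ] [ lambda ] = [ b ]

Solving the linear system:
  x*      = (-1.4286, -1.4286)
  lambda* = (-0.7143)
  f(x*)   = -7.1429

x* = (-1.4286, -1.4286), lambda* = (-0.7143)


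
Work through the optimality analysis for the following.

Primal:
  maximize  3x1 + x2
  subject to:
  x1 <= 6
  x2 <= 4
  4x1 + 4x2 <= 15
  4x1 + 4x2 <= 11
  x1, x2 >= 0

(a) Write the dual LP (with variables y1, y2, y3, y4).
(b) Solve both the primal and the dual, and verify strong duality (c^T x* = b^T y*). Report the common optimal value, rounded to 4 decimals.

The standard primal-dual pair for 'max c^T x s.t. A x <= b, x >= 0' is:
  Dual:  min b^T y  s.t.  A^T y >= c,  y >= 0.

So the dual LP is:
  minimize  6y1 + 4y2 + 15y3 + 11y4
  subject to:
    y1 + 4y3 + 4y4 >= 3
    y2 + 4y3 + 4y4 >= 1
    y1, y2, y3, y4 >= 0

Solving the primal: x* = (2.75, 0).
  primal value c^T x* = 8.25.
Solving the dual: y* = (0, 0, 0, 0.75).
  dual value b^T y* = 8.25.
Strong duality: c^T x* = b^T y*. Confirmed.

8.25


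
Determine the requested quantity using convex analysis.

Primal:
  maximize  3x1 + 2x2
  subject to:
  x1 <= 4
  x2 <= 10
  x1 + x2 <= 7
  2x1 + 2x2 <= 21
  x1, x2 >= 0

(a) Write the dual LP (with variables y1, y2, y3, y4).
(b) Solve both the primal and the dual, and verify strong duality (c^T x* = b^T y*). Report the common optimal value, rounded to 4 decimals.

The standard primal-dual pair for 'max c^T x s.t. A x <= b, x >= 0' is:
  Dual:  min b^T y  s.t.  A^T y >= c,  y >= 0.

So the dual LP is:
  minimize  4y1 + 10y2 + 7y3 + 21y4
  subject to:
    y1 + y3 + 2y4 >= 3
    y2 + y3 + 2y4 >= 2
    y1, y2, y3, y4 >= 0

Solving the primal: x* = (4, 3).
  primal value c^T x* = 18.
Solving the dual: y* = (1, 0, 2, 0).
  dual value b^T y* = 18.
Strong duality: c^T x* = b^T y*. Confirmed.

18


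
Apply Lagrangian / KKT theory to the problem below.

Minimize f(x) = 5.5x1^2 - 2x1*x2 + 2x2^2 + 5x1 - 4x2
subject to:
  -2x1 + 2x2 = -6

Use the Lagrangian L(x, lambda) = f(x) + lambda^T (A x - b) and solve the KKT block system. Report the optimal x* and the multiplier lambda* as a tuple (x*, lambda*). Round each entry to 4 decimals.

Form the Lagrangian:
  L(x, lambda) = (1/2) x^T Q x + c^T x + lambda^T (A x - b)
Stationarity (grad_x L = 0): Q x + c + A^T lambda = 0.
Primal feasibility: A x = b.

This gives the KKT block system:
  [ Q   A^T ] [ x     ]   [-c ]
  [ A    0  ] [ lambda ] = [ b ]

Solving the linear system:
  x*      = (0.4545, -2.5455)
  lambda* = (7.5455)
  f(x*)   = 28.8636

x* = (0.4545, -2.5455), lambda* = (7.5455)


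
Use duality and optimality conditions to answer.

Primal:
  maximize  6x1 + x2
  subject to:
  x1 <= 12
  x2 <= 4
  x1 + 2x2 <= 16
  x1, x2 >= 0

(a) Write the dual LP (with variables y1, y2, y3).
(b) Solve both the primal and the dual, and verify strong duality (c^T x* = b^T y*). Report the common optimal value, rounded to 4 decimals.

The standard primal-dual pair for 'max c^T x s.t. A x <= b, x >= 0' is:
  Dual:  min b^T y  s.t.  A^T y >= c,  y >= 0.

So the dual LP is:
  minimize  12y1 + 4y2 + 16y3
  subject to:
    y1 + y3 >= 6
    y2 + 2y3 >= 1
    y1, y2, y3 >= 0

Solving the primal: x* = (12, 2).
  primal value c^T x* = 74.
Solving the dual: y* = (5.5, 0, 0.5).
  dual value b^T y* = 74.
Strong duality: c^T x* = b^T y*. Confirmed.

74


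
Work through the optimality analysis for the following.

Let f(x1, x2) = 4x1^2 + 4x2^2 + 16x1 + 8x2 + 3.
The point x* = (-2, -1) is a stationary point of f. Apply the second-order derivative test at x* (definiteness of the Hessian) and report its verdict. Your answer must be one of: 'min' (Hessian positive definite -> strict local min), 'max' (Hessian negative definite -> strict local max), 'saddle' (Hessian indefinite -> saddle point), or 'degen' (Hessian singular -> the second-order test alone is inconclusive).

Compute the Hessian H = grad^2 f:
  H = [[8, 0], [0, 8]]
Verify stationarity: grad f(x*) = H x* + g = (0, 0).
Eigenvalues of H: 8, 8.
Both eigenvalues > 0, so H is positive definite -> x* is a strict local min.

min


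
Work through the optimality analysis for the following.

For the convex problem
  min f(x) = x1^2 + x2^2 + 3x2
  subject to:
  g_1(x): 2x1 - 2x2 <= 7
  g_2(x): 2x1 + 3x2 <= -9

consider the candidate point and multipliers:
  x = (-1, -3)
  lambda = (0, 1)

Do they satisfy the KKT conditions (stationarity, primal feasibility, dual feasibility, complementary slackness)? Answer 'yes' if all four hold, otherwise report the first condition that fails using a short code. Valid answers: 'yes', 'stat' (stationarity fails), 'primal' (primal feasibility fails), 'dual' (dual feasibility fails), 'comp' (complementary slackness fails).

Gradient of f: grad f(x) = Q x + c = (-2, -3)
Constraint values g_i(x) = a_i^T x - b_i:
  g_1((-1, -3)) = -3
  g_2((-1, -3)) = -2
Stationarity residual: grad f(x) + sum_i lambda_i a_i = (0, 0)
  -> stationarity OK
Primal feasibility (all g_i <= 0): OK
Dual feasibility (all lambda_i >= 0): OK
Complementary slackness (lambda_i * g_i(x) = 0 for all i): FAILS

Verdict: the first failing condition is complementary_slackness -> comp.

comp


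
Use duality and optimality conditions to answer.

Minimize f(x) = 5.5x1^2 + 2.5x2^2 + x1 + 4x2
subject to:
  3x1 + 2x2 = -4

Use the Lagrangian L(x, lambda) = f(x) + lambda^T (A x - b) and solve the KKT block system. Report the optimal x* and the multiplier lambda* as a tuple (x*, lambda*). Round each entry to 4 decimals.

Form the Lagrangian:
  L(x, lambda) = (1/2) x^T Q x + c^T x + lambda^T (A x - b)
Stationarity (grad_x L = 0): Q x + c + A^T lambda = 0.
Primal feasibility: A x = b.

This gives the KKT block system:
  [ Q   A^T ] [ x     ]   [-c ]
  [ A    0  ] [ lambda ] = [ b ]

Solving the linear system:
  x*      = (-0.4494, -1.3258)
  lambda* = (1.3146)
  f(x*)   = -0.2472

x* = (-0.4494, -1.3258), lambda* = (1.3146)


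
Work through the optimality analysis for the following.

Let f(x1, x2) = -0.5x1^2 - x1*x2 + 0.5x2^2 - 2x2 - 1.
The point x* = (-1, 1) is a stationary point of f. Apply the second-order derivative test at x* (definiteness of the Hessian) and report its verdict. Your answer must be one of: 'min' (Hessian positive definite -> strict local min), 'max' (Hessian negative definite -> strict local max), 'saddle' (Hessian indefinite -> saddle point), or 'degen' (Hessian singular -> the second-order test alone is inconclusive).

Compute the Hessian H = grad^2 f:
  H = [[-1, -1], [-1, 1]]
Verify stationarity: grad f(x*) = H x* + g = (0, 0).
Eigenvalues of H: -1.4142, 1.4142.
Eigenvalues have mixed signs, so H is indefinite -> x* is a saddle point.

saddle


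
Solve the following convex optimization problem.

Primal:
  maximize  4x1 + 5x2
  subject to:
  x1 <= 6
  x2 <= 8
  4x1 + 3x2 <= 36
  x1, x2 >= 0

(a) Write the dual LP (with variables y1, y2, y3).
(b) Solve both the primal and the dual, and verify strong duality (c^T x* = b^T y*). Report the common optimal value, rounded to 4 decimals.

The standard primal-dual pair for 'max c^T x s.t. A x <= b, x >= 0' is:
  Dual:  min b^T y  s.t.  A^T y >= c,  y >= 0.

So the dual LP is:
  minimize  6y1 + 8y2 + 36y3
  subject to:
    y1 + 4y3 >= 4
    y2 + 3y3 >= 5
    y1, y2, y3 >= 0

Solving the primal: x* = (3, 8).
  primal value c^T x* = 52.
Solving the dual: y* = (0, 2, 1).
  dual value b^T y* = 52.
Strong duality: c^T x* = b^T y*. Confirmed.

52


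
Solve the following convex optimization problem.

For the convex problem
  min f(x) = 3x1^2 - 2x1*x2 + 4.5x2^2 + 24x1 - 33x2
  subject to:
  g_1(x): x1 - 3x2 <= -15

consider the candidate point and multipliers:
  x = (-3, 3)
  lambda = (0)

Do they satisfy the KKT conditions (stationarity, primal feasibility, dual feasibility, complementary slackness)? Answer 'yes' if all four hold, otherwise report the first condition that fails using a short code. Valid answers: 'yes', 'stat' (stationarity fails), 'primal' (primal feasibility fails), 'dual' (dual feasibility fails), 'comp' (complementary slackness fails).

Gradient of f: grad f(x) = Q x + c = (0, 0)
Constraint values g_i(x) = a_i^T x - b_i:
  g_1((-3, 3)) = 3
Stationarity residual: grad f(x) + sum_i lambda_i a_i = (0, 0)
  -> stationarity OK
Primal feasibility (all g_i <= 0): FAILS
Dual feasibility (all lambda_i >= 0): OK
Complementary slackness (lambda_i * g_i(x) = 0 for all i): OK

Verdict: the first failing condition is primal_feasibility -> primal.

primal


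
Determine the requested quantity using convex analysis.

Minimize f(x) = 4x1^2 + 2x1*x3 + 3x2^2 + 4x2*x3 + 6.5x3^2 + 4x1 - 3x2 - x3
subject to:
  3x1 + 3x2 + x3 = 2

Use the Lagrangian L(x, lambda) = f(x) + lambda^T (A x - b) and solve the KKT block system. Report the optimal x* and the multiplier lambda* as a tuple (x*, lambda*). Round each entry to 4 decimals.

Form the Lagrangian:
  L(x, lambda) = (1/2) x^T Q x + c^T x + lambda^T (A x - b)
Stationarity (grad_x L = 0): Q x + c + A^T lambda = 0.
Primal feasibility: A x = b.

This gives the KKT block system:
  [ Q   A^T ] [ x     ]   [-c ]
  [ A    0  ] [ lambda ] = [ b ]

Solving the linear system:
  x*      = (-0.2143, 0.9214, -0.1212)
  lambda* = (-0.6811)
  f(x*)   = -1.0689

x* = (-0.2143, 0.9214, -0.1212), lambda* = (-0.6811)


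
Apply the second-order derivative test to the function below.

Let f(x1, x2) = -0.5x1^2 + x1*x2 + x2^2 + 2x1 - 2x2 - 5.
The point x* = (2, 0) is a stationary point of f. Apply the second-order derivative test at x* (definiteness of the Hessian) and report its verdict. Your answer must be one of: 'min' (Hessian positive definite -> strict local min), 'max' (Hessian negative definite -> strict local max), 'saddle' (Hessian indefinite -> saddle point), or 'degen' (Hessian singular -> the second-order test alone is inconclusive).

Compute the Hessian H = grad^2 f:
  H = [[-1, 1], [1, 2]]
Verify stationarity: grad f(x*) = H x* + g = (0, 0).
Eigenvalues of H: -1.3028, 2.3028.
Eigenvalues have mixed signs, so H is indefinite -> x* is a saddle point.

saddle
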